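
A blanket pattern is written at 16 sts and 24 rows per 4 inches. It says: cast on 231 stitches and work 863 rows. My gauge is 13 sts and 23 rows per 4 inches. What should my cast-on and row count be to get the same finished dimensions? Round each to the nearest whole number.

Stitches: 231 × 13/16 = 187.69 → 188.
Rows: 863 × 23/24 = 827.04 → 827.

Cast on 188 stitches; work 827 rows.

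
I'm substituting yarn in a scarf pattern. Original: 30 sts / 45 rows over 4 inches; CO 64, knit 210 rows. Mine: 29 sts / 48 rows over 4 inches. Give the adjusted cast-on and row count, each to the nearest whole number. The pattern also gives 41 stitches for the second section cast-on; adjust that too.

Stitches: 64 × 29/30 = 61.87 → 62.
Rows: 210 × 48/45 = 224.00 → 224.
second section cast-on: 41 × 29/30 = 39.63 → 40.

Cast on 62 stitches; work 224 rows; second section cast-on 40 stitches.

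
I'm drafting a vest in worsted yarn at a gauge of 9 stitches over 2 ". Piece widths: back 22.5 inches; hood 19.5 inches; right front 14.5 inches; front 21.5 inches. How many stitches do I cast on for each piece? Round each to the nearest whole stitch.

back 101; hood 88; right front 65; front 97.

Rate = 9/2 = 4.5 sts per in.
back: 22.5 × 4.5 = 101.25 → 101.
hood: 19.5 × 4.5 = 87.75 → 88.
right front: 14.5 × 4.5 = 65.25 → 65.
front: 21.5 × 4.5 = 96.75 → 97.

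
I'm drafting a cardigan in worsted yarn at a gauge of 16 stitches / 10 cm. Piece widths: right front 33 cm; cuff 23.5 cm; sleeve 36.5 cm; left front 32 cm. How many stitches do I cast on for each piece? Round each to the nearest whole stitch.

right front 53; cuff 38; sleeve 58; left front 51.

Rate = 16/10 = 1.6 sts per cm.
right front: 33 × 1.6 = 52.80 → 53.
cuff: 23.5 × 1.6 = 37.60 → 38.
sleeve: 36.5 × 1.6 = 58.40 → 58.
left front: 32 × 1.6 = 51.20 → 51.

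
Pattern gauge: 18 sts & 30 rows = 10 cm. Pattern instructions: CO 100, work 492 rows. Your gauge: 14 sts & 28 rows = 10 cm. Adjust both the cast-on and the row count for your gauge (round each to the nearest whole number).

Cast on 78 stitches; work 459 rows.

Stitches: 100 × 14/18 = 77.78 → 78.
Rows: 492 × 28/30 = 459.20 → 459.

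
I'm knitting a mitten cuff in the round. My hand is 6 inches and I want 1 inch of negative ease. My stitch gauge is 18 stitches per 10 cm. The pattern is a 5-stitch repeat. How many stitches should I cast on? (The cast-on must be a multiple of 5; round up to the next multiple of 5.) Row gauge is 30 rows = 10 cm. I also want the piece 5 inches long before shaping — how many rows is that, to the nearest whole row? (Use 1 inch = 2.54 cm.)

Finished = 6 − 1 = 5 inches.
5 inches × 2.54 = 12.70 cm.
18/10 = 1.8 sts per cm; 12.70 × 1.8 = 22.86 sts.
Next multiple of 5 → 25.
5 inches = 12.70 cm; × 3 = 38.10 → 38 rows.

Cast on 25 stitches; work 38 rows.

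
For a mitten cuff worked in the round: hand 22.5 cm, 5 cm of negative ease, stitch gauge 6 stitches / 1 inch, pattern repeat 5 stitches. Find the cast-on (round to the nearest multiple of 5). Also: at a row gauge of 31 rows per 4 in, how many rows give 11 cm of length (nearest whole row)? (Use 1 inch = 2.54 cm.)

Cast on 40 stitches; work 34 rows.

Finished = 22.5 − 5 = 17.5 cm.
17.5 cm × 1/2.54 = 6.89 inches.
6/1 = 6 sts per in; 6.89 × 6 = 41.34 sts.
Nearest multiple of 5 → 40.
11 cm = 4.33 inches; × 7.75 = 33.56 → 34 rows.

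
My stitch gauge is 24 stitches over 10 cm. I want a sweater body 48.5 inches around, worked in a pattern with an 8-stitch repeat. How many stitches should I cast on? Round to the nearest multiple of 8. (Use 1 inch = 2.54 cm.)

296 stitches.

48.5 in = 48.5 × 2.54 = 123.19 cm.
24 / 10 = 2.4 sts/cm.
123.19 × 2.4 = 295.66 sts.
→ 296.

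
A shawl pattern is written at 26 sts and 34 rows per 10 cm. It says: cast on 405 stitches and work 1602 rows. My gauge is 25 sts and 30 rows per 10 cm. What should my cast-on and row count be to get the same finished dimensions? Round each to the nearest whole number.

Stitches: 405 × 25/26 = 389.42 → 389.
Rows: 1602 × 30/34 = 1413.53 → 1414.

Cast on 389 stitches; work 1414 rows.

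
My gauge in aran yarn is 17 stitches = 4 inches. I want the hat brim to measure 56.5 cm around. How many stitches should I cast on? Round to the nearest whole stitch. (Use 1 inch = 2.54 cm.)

CO 95 sts.

56.5 cm = 22.24 in.
17 stitches / 4 in = 4.25 stitches per inch.
22.24 × 4.25 = 94.54 stitches.
Round to nearest → 95.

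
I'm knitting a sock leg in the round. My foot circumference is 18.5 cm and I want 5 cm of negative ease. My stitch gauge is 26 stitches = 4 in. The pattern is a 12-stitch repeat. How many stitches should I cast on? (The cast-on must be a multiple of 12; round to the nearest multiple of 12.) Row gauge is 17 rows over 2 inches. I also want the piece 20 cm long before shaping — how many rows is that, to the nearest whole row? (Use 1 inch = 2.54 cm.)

Cast on 36 stitches; work 67 rows.

Finished = 18.5 − 5 = 13.5 cm.
13.5 cm × 1/2.54 = 5.31 inches.
26/4 = 6.5 sts per in; 5.31 × 6.5 = 34.55 sts.
Nearest multiple of 12 → 36.
20 cm = 7.87 inches; × 8.5 = 66.93 → 67 rows.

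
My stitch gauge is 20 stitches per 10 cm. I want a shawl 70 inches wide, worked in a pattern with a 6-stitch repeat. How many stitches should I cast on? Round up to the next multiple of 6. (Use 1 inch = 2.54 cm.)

70 in = 70 × 2.54 = 177.80 cm.
20 / 10 = 2 sts/cm.
177.80 × 2 = 355.60 sts.
→ 360.

CO 360 sts.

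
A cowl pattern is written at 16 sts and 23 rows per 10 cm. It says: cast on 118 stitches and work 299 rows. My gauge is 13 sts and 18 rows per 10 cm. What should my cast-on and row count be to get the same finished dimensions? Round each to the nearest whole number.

Stitches: 118 × 13/16 = 95.88 → 96.
Rows: 299 × 18/23 = 234.00 → 234.

Cast on 96 stitches; work 234 rows.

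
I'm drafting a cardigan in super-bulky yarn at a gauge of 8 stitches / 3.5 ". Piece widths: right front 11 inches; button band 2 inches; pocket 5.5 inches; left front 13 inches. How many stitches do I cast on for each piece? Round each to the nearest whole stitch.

Rate = 8/3.5 = 2.286 sts per in.
right front: 11 × 2.286 = 25.14 → 25.
button band: 2 × 2.286 = 4.57 → 5.
pocket: 5.5 × 2.286 = 12.57 → 13.
left front: 13 × 2.286 = 29.71 → 30.

right front 25; button band 5; pocket 13; left front 30.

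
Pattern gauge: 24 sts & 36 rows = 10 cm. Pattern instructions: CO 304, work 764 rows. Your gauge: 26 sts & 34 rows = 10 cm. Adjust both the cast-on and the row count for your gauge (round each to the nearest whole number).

Cast on 329 stitches; work 722 rows.

Stitches: 304 × 26/24 = 329.33 → 329.
Rows: 764 × 34/36 = 721.56 → 722.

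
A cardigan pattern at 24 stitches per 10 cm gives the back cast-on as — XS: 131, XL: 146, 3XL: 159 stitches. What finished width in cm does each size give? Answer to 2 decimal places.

XS 54.58 cm; XL 60.83 cm; 3XL 66.25 cm.

24/10 = 2.4 sts per cm.
XS: 131 / 2.4 = 54.583 → 54.58 cm.
XL: 146 / 2.4 = 60.833 → 60.83 cm.
3XL: 159 / 2.4 = 66.250 → 66.25 cm.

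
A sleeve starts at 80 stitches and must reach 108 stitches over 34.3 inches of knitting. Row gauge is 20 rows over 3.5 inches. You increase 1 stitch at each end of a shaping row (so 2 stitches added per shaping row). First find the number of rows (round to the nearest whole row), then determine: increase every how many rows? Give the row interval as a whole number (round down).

Increase every 14th row.

Rows = 34.3 × 5.714 = 196.0 → 196 rows.
Stitches to add: 28 → 14 shaping rows (at 2 st each).
196 / 14 = 14.00 → every 14 rows.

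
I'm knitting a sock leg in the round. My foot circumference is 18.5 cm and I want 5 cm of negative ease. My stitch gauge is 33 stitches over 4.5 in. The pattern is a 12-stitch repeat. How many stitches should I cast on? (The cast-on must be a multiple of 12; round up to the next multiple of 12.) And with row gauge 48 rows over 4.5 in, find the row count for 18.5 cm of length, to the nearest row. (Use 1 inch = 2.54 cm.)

Finished = 18.5 − 5 = 13.5 cm.
13.5 cm × 1/2.54 = 5.31 inches.
33/4.5 = 7.333 sts per in; 5.31 × 7.333 = 38.98 sts.
Next multiple of 12 → 48.
18.5 cm = 7.28 inches; × 10.667 = 77.69 → 78 rows.

Cast on 48 stitches; work 78 rows.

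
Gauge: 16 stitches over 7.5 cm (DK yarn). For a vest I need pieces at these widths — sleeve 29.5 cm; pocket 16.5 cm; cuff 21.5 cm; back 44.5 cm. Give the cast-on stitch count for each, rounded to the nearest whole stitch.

sleeve 63; pocket 35; cuff 46; back 95.

Rate = 16/7.5 = 2.133 sts per cm.
sleeve: 29.5 × 2.133 = 62.93 → 63.
pocket: 16.5 × 2.133 = 35.20 → 35.
cuff: 21.5 × 2.133 = 45.87 → 46.
back: 44.5 × 2.133 = 94.93 → 95.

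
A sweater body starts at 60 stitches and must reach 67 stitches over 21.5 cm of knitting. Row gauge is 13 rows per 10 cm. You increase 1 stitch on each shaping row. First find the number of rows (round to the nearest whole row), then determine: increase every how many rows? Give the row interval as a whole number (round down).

Increase every 4th row.

Rows = 21.5 × 1.3 = 27.9 → 28 rows.
Stitches to add: 7 → 7 shaping rows (at 1 st each).
28 / 7 = 4.00 → every 4 rows.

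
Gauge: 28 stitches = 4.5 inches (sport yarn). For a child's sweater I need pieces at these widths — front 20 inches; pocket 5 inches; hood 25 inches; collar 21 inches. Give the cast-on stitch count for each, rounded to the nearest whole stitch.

Rate = 28/4.5 = 6.222 sts per in.
front: 20 × 6.222 = 124.44 → 124.
pocket: 5 × 6.222 = 31.11 → 31.
hood: 25 × 6.222 = 155.56 → 156.
collar: 21 × 6.222 = 130.67 → 131.

front 124; pocket 31; hood 156; collar 131.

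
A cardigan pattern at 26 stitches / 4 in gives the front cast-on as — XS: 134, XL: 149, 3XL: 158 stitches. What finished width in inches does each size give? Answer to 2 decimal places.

26/4 = 6.5 sts per in.
XS: 134 / 6.5 = 20.615 → 20.62 in.
XL: 149 / 6.5 = 22.923 → 22.92 in.
3XL: 158 / 6.5 = 24.308 → 24.31 in.

XS 20.62 inches; XL 22.92 inches; 3XL 24.31 inches.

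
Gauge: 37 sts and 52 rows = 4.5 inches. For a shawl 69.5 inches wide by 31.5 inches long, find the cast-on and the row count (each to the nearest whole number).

Stitch gauge = 37/4.5 = 8.222 sts/in; 69.5 × 8.222 = 571.44 → 571 sts.
Row gauge = 52/4.5 = 11.556 rows/in; 31.5 × 11.556 = 364.00 → 364 rows.

Cast on 571 stitches and work 364 rows.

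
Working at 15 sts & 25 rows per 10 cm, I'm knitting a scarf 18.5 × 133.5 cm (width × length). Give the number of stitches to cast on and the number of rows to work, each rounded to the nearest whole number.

Cast on 28 stitches and work 334 rows.

Stitch gauge = 15/10 = 1.5 sts/cm; 18.5 × 1.5 = 27.75 → 28 sts.
Row gauge = 25/10 = 2.5 rows/cm; 133.5 × 2.5 = 333.75 → 334 rows.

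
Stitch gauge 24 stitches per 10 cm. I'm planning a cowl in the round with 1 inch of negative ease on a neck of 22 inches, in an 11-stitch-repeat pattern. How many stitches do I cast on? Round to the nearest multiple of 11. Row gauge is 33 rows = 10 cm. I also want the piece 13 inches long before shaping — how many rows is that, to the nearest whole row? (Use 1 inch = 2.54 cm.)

Cast on 132 stitches; work 109 rows.

Finished = 22 − 1 = 21 inches.
21 inches × 2.54 = 53.34 cm.
24/10 = 2.4 sts per cm; 53.34 × 2.4 = 128.02 sts.
Nearest multiple of 11 → 132.
13 inches = 33.02 cm; × 3.3 = 108.97 → 109 rows.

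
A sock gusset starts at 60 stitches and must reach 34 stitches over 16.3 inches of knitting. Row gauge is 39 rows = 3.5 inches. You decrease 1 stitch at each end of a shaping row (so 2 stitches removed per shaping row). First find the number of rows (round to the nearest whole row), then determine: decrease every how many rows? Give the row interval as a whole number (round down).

Rows = 16.3 × 11.143 = 181.6 → 182 rows.
Stitches to remove: 26 → 13 shaping rows (at 2 st each).
182 / 13 = 14.00 → every 14 rows.

Decrease every 14th row.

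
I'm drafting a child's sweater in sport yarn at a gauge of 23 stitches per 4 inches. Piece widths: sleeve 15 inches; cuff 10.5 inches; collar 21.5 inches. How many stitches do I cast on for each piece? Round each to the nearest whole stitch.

Rate = 23/4 = 5.75 sts per in.
sleeve: 15 × 5.75 = 86.25 → 86.
cuff: 10.5 × 5.75 = 60.38 → 60.
collar: 21.5 × 5.75 = 123.62 → 124.

sleeve 86; cuff 60; collar 124.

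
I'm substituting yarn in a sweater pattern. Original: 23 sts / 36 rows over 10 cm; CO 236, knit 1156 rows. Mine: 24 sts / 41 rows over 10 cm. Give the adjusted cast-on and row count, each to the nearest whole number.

Stitches: 236 × 24/23 = 246.26 → 246.
Rows: 1156 × 41/36 = 1316.56 → 1317.

Cast on 246 stitches; work 1317 rows.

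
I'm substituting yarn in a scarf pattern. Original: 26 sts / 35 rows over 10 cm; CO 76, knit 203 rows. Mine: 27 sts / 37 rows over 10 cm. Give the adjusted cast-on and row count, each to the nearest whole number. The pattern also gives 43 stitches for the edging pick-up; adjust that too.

Stitches: 76 × 27/26 = 78.92 → 79.
Rows: 203 × 37/35 = 214.60 → 215.
edging pick-up: 43 × 27/26 = 44.65 → 45.

Cast on 79 stitches; work 215 rows; edging pick-up 45 stitches.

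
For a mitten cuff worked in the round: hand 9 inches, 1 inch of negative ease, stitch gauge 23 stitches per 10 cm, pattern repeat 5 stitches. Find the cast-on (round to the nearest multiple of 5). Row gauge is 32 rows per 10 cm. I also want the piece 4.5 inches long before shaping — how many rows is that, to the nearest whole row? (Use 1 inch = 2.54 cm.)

Finished = 9 − 1 = 8 inches.
8 inches × 2.54 = 20.32 cm.
23/10 = 2.3 sts per cm; 20.32 × 2.3 = 46.74 sts.
Nearest multiple of 5 → 45.
4.5 inches = 11.43 cm; × 3.2 = 36.58 → 37 rows.

Cast on 45 stitches; work 37 rows.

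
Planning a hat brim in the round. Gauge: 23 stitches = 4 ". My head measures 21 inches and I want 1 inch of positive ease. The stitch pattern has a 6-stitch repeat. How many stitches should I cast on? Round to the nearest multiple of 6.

Finished = 21 + 1 = 22 inches.
23 / 4 = 5.75 sts/in.
22 × 5.75 = 126.50 sts.
Nearest multiple of 6: 126.

126 stitches.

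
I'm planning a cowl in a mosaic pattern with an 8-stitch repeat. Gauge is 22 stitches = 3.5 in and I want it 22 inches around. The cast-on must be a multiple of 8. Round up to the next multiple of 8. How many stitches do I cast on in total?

22 / 3.5 = 6.286 sts per inch.
22 × 6.286 = 138.29 sts.
Next multiple of 8: 144.

144 stitches.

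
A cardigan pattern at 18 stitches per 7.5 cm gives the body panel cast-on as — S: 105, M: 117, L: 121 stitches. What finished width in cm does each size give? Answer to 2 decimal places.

18/7.5 = 2.4 sts per cm.
S: 105 / 2.4 = 43.750 → 43.75 cm.
M: 117 / 2.4 = 48.750 → 48.75 cm.
L: 121 / 2.4 = 50.417 → 50.42 cm.

S 43.75 cm; M 48.75 cm; L 50.42 cm.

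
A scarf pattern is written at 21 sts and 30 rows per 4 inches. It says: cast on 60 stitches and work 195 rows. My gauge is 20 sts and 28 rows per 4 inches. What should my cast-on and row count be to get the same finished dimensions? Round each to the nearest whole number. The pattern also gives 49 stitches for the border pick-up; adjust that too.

Cast on 57 stitches; work 182 rows; border pick-up 47 stitches.

Stitches: 60 × 20/21 = 57.14 → 57.
Rows: 195 × 28/30 = 182.00 → 182.
border pick-up: 49 × 20/21 = 46.67 → 47.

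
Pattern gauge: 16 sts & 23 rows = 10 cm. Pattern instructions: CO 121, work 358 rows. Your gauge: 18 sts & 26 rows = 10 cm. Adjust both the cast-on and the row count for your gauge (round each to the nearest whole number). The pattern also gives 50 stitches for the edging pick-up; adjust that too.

Stitches: 121 × 18/16 = 136.12 → 136.
Rows: 358 × 26/23 = 404.70 → 405.
edging pick-up: 50 × 18/16 = 56.25 → 56.

Cast on 136 stitches; work 405 rows; edging pick-up 56 stitches.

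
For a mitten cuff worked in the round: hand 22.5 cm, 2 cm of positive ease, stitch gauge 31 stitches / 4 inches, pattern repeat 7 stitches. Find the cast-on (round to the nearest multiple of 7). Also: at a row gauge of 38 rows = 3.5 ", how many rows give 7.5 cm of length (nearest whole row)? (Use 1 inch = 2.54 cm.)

Cast on 77 stitches; work 32 rows.

Finished = 22.5 + 2 = 24.5 cm.
24.5 cm × 1/2.54 = 9.65 inches.
31/4 = 7.75 sts per in; 9.65 × 7.75 = 74.75 sts.
Nearest multiple of 7 → 77.
7.5 cm = 2.95 inches; × 10.857 = 32.06 → 32 rows.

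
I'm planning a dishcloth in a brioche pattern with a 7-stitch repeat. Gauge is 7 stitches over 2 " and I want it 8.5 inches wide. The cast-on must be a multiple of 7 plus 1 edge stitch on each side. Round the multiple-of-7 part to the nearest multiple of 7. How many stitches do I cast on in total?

CO 30 sts.

7 / 2 = 3.5 sts per inch.
8.5 × 3.5 = 29.75 sts.
Less 2 edge sts → 27.75 for the repeat.
Nearest multiple of 7: 28.
Add back 2 edge sts → 30.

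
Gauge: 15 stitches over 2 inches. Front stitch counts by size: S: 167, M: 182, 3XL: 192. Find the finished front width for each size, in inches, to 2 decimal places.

15/2 = 7.5 sts per in.
S: 167 / 7.5 = 22.267 → 22.27 in.
M: 182 / 7.5 = 24.267 → 24.27 in.
3XL: 192 / 7.5 = 25.600 → 25.60 in.

S 22.27 inches; M 24.27 inches; 3XL 25.60 inches.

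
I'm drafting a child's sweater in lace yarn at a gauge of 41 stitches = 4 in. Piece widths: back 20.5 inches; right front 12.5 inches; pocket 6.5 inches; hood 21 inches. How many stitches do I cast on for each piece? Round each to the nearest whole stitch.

Rate = 41/4 = 10.25 sts per in.
back: 20.5 × 10.25 = 210.12 → 210.
right front: 12.5 × 10.25 = 128.12 → 128.
pocket: 6.5 × 10.25 = 66.62 → 67.
hood: 21 × 10.25 = 215.25 → 215.

back 210; right front 128; pocket 67; hood 215.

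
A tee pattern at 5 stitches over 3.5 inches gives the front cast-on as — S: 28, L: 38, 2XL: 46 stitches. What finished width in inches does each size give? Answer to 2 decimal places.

S 19.60 inches; L 26.60 inches; 2XL 32.20 inches.

5/3.5 = 1.429 sts per in.
S: 28 / 1.429 = 19.600 → 19.60 in.
L: 38 / 1.429 = 26.600 → 26.60 in.
2XL: 46 / 1.429 = 32.200 → 32.20 in.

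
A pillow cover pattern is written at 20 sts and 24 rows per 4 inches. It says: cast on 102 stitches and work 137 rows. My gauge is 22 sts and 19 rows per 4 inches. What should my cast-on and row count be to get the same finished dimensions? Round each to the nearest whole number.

Stitches: 102 × 22/20 = 112.20 → 112.
Rows: 137 × 19/24 = 108.46 → 108.

Cast on 112 stitches; work 108 rows.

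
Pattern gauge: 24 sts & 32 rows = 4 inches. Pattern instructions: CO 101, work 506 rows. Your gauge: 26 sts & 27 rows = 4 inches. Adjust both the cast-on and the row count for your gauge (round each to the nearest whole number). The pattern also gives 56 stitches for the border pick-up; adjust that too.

Cast on 109 stitches; work 427 rows; border pick-up 61 stitches.

Stitches: 101 × 26/24 = 109.42 → 109.
Rows: 506 × 27/32 = 426.94 → 427.
border pick-up: 56 × 26/24 = 60.67 → 61.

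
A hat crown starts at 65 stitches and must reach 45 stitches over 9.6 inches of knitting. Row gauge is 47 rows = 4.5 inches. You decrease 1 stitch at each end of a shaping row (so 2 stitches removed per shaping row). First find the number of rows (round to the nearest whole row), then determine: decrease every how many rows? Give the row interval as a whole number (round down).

Rows = 9.6 × 10.444 = 100.3 → 100 rows.
Stitches to remove: 20 → 10 shaping rows (at 2 st each).
100 / 10 = 10.00 → every 10 rows.

Decrease every 10th row.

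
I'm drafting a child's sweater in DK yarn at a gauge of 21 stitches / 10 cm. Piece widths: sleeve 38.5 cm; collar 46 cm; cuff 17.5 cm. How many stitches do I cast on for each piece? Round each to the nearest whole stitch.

Rate = 21/10 = 2.1 sts per cm.
sleeve: 38.5 × 2.1 = 80.85 → 81.
collar: 46 × 2.1 = 96.60 → 97.
cuff: 17.5 × 2.1 = 36.75 → 37.

sleeve 81; collar 97; cuff 37.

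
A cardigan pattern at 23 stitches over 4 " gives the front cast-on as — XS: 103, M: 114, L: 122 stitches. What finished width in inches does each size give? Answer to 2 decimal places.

XS 17.91 inches; M 19.83 inches; L 21.22 inches.

23/4 = 5.75 sts per in.
XS: 103 / 5.75 = 17.913 → 17.91 in.
M: 114 / 5.75 = 19.826 → 19.83 in.
L: 122 / 5.75 = 21.217 → 21.22 in.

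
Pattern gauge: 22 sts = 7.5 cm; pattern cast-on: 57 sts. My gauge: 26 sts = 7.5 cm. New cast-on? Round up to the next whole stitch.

CO 68 sts.

Scale factor = 26 / 22 = 1.182.
57 × 26 / 22 = 67.36 sts.
→ 68 sts.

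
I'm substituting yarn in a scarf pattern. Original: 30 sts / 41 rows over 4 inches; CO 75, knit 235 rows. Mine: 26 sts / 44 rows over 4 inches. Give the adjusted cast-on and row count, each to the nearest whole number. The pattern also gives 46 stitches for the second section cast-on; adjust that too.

Cast on 65 stitches; work 252 rows; second section cast-on 40 stitches.

Stitches: 75 × 26/30 = 65.00 → 65.
Rows: 235 × 44/41 = 252.20 → 252.
second section cast-on: 46 × 26/30 = 39.87 → 40.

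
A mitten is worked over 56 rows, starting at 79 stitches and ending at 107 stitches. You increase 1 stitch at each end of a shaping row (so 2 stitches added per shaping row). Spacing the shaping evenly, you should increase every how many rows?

Increase every 4th row.

Stitches to add: |107 − 79| = 28.
Shaping rows needed: 28 / 2 = 14.
56 rows / 14 = every 4 rows.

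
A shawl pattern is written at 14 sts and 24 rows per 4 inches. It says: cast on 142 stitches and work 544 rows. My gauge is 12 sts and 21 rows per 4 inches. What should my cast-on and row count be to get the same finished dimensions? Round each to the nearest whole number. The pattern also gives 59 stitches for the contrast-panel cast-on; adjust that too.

Cast on 122 stitches; work 476 rows; contrast-panel cast-on 51 stitches.

Stitches: 142 × 12/14 = 121.71 → 122.
Rows: 544 × 21/24 = 476.00 → 476.
contrast-panel cast-on: 59 × 12/14 = 50.57 → 51.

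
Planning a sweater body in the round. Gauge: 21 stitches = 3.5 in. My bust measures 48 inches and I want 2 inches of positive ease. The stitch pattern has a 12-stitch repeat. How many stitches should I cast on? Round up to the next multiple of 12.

Finished = 48 + 2 = 50 inches.
21 / 3.5 = 6 sts/in.
50 × 6 = 300.00 sts.
Next multiple of 12: 300.

CO 300 sts.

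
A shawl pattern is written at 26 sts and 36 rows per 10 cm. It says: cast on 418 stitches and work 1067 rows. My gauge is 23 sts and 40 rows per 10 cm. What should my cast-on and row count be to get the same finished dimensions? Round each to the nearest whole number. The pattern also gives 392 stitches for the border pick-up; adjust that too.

Stitches: 418 × 23/26 = 369.77 → 370.
Rows: 1067 × 40/36 = 1185.56 → 1186.
border pick-up: 392 × 23/26 = 346.77 → 347.

Cast on 370 stitches; work 1186 rows; border pick-up 347 stitches.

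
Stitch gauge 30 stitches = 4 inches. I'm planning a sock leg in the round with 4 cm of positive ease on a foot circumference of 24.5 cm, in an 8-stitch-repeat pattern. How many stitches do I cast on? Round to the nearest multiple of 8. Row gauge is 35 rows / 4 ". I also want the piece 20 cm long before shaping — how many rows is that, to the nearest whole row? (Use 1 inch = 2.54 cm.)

Cast on 88 stitches; work 69 rows.

Finished = 24.5 + 4 = 28.5 cm.
28.5 cm × 1/2.54 = 11.22 inches.
30/4 = 7.5 sts per in; 11.22 × 7.5 = 84.15 sts.
Nearest multiple of 8 → 88.
20 cm = 7.87 inches; × 8.75 = 68.90 → 69 rows.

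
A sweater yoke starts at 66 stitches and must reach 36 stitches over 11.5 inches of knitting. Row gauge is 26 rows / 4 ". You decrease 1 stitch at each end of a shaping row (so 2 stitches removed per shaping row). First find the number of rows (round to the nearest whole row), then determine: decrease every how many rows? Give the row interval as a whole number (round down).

Decrease every 5th row.

Rows = 11.5 × 6.5 = 74.8 → 75 rows.
Stitches to remove: 30 → 15 shaping rows (at 2 st each).
75 / 15 = 5.00 → every 5 rows.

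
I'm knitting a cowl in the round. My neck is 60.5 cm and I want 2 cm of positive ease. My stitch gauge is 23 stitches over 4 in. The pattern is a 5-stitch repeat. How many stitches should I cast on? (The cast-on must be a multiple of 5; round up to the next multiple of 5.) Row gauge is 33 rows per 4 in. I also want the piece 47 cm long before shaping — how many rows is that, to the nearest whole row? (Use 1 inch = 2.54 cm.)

Finished = 60.5 + 2 = 62.5 cm.
62.5 cm × 1/2.54 = 24.61 inches.
23/4 = 5.75 sts per in; 24.61 × 5.75 = 141.49 sts.
Next multiple of 5 → 145.
47 cm = 18.50 inches; × 8.25 = 152.66 → 153 rows.

Cast on 145 stitches; work 153 rows.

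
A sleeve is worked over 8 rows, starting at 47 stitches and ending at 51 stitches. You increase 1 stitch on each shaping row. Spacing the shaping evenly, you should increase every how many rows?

Stitches to add: |51 − 47| = 4.
Shaping rows needed: 4 / 1 = 4.
8 rows / 4 = every 2 rows.

Increase every 2nd row.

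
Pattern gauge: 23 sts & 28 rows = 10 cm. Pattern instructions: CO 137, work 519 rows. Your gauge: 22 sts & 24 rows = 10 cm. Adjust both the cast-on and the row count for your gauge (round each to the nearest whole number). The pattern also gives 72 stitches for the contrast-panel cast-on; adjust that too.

Stitches: 137 × 22/23 = 131.04 → 131.
Rows: 519 × 24/28 = 444.86 → 445.
contrast-panel cast-on: 72 × 22/23 = 68.87 → 69.

Cast on 131 stitches; work 445 rows; contrast-panel cast-on 69 stitches.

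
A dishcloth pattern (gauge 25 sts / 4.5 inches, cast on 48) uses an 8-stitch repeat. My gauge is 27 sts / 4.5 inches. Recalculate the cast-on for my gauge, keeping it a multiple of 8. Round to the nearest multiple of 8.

Cast on 48 stitches.

48 × 27 / 25 = 51.84.
Nearest multiple of 8: 48.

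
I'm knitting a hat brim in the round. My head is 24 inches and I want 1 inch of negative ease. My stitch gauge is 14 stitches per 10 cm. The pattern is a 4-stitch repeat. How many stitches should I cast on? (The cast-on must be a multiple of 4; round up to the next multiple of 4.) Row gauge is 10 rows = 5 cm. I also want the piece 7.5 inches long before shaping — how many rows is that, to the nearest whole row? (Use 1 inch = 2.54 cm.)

Finished = 24 − 1 = 23 inches.
23 inches × 2.54 = 58.42 cm.
14/10 = 1.4 sts per cm; 58.42 × 1.4 = 81.79 sts.
Next multiple of 4 → 84.
7.5 inches = 19.05 cm; × 2 = 38.10 → 38 rows.

Cast on 84 stitches; work 38 rows.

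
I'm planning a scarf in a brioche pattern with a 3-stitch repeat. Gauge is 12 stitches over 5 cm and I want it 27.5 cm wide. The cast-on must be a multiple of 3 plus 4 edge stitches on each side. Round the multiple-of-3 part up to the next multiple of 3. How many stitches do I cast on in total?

12 / 5 = 2.4 sts per cm.
27.5 × 2.4 = 66.00 sts.
Less 8 edge sts → 58.00 for the repeat.
Next multiple of 3: 60.
Add back 8 edge sts → 68.

Cast on 68 stitches.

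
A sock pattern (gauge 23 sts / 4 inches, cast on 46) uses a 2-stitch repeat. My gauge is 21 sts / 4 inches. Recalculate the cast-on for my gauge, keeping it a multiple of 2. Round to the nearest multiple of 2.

42 stitches.

46 × 21 / 23 = 42.00.
Nearest multiple of 2: 42.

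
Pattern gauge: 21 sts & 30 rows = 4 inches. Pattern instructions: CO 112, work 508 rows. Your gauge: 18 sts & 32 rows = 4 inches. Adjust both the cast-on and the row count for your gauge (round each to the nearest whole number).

Stitches: 112 × 18/21 = 96.00 → 96.
Rows: 508 × 32/30 = 541.87 → 542.

Cast on 96 stitches; work 542 rows.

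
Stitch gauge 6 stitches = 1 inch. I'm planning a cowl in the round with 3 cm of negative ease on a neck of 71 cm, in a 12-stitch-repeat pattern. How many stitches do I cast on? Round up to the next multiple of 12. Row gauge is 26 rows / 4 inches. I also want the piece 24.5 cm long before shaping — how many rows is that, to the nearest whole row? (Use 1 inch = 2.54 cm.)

Cast on 168 stitches; work 63 rows.

Finished = 71 − 3 = 68 cm.
68 cm × 1/2.54 = 26.77 inches.
6/1 = 6 sts per in; 26.77 × 6 = 160.63 sts.
Next multiple of 12 → 168.
24.5 cm = 9.65 inches; × 6.5 = 62.70 → 63 rows.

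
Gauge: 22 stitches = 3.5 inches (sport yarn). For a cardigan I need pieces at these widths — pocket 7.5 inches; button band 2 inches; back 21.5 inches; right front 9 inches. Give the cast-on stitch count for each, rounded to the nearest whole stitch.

pocket 47; button band 13; back 135; right front 57.

Rate = 22/3.5 = 6.286 sts per in.
pocket: 7.5 × 6.286 = 47.14 → 47.
button band: 2 × 6.286 = 12.57 → 13.
back: 21.5 × 6.286 = 135.14 → 135.
right front: 9 × 6.286 = 56.57 → 57.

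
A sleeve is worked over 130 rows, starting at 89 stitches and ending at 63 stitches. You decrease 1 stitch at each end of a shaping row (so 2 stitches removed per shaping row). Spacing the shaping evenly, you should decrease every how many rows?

Decrease every 10th row.

Stitches to remove: |63 − 89| = 26.
Shaping rows needed: 26 / 2 = 13.
130 rows / 13 = every 10 rows.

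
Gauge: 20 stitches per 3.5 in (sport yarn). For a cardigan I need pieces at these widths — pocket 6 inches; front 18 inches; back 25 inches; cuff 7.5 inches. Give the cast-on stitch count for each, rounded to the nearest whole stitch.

Rate = 20/3.5 = 5.714 sts per in.
pocket: 6 × 5.714 = 34.29 → 34.
front: 18 × 5.714 = 102.86 → 103.
back: 25 × 5.714 = 142.86 → 143.
cuff: 7.5 × 5.714 = 42.86 → 43.

pocket 34; front 103; back 143; cuff 43.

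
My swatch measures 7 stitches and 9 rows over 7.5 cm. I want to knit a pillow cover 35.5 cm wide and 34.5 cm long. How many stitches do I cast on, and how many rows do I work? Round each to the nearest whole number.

Stitch gauge = 7/7.5 = 0.933 sts/cm; 35.5 × 0.933 = 33.13 → 33 sts.
Row gauge = 9/7.5 = 1.2 rows/cm; 34.5 × 1.2 = 41.40 → 41 rows.

Cast on 33 stitches and work 41 rows.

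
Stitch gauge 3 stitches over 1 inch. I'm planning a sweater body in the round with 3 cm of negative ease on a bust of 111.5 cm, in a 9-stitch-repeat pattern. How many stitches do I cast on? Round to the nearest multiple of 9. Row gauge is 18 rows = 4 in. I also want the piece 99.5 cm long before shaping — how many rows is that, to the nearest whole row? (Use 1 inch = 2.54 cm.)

Cast on 126 stitches; work 176 rows.

Finished = 111.5 − 3 = 108.5 cm.
108.5 cm × 1/2.54 = 42.72 inches.
3/1 = 3 sts per in; 42.72 × 3 = 128.15 sts.
Nearest multiple of 9 → 126.
99.5 cm = 39.17 inches; × 4.5 = 176.28 → 176 rows.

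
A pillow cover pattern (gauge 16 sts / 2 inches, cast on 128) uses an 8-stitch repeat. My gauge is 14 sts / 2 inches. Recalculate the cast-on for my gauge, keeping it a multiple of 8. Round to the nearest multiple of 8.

128 × 14 / 16 = 112.00.
Nearest multiple of 8: 112.

112 stitches.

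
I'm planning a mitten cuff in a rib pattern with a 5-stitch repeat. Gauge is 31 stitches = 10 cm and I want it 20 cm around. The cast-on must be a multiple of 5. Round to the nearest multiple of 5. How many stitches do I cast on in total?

CO 60 sts.

31 / 10 = 3.1 sts per cm.
20 × 3.1 = 62.00 sts.
Nearest multiple of 5: 60.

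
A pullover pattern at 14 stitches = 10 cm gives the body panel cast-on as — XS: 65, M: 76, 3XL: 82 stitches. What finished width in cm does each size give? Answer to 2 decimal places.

XS 46.43 cm; M 54.29 cm; 3XL 58.57 cm.

14/10 = 1.4 sts per cm.
XS: 65 / 1.4 = 46.429 → 46.43 cm.
M: 76 / 1.4 = 54.286 → 54.29 cm.
3XL: 82 / 1.4 = 58.571 → 58.57 cm.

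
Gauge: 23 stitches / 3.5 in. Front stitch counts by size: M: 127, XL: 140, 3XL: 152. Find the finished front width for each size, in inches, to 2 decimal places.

23/3.5 = 6.571 sts per in.
M: 127 / 6.571 = 19.326 → 19.33 in.
XL: 140 / 6.571 = 21.304 → 21.30 in.
3XL: 152 / 6.571 = 23.130 → 23.13 in.

M 19.33 inches; XL 21.30 inches; 3XL 23.13 inches.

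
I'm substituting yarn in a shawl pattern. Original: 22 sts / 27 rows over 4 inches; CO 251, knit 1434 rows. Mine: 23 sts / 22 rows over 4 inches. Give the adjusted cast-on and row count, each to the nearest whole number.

Cast on 262 stitches; work 1168 rows.

Stitches: 251 × 23/22 = 262.41 → 262.
Rows: 1434 × 22/27 = 1168.44 → 1168.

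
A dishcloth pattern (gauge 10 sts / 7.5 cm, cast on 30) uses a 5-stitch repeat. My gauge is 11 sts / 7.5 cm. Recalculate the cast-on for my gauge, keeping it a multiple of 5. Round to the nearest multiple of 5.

35 stitches.

30 × 11 / 10 = 33.00.
Nearest multiple of 5: 35.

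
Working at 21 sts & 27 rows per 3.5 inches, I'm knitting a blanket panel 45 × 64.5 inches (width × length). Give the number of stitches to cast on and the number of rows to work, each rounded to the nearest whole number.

Cast on 270 stitches and work 498 rows.

Stitch gauge = 21/3.5 = 6 sts/in; 45 × 6 = 270.00 → 270 sts.
Row gauge = 27/3.5 = 7.714 rows/in; 64.5 × 7.714 = 497.57 → 498 rows.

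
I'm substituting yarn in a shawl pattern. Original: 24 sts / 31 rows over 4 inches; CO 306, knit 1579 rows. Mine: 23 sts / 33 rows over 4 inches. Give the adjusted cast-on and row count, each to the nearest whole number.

Cast on 293 stitches; work 1681 rows.

Stitches: 306 × 23/24 = 293.25 → 293.
Rows: 1579 × 33/31 = 1680.87 → 1681.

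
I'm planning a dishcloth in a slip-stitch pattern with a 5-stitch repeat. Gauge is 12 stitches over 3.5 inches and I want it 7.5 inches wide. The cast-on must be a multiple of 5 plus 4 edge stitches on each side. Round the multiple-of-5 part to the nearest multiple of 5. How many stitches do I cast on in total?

12 / 3.5 = 3.429 sts per inch.
7.5 × 3.429 = 25.71 sts.
Less 8 edge sts → 17.71 for the repeat.
Nearest multiple of 5: 20.
Add back 8 edge sts → 28.

Cast on 28 stitches.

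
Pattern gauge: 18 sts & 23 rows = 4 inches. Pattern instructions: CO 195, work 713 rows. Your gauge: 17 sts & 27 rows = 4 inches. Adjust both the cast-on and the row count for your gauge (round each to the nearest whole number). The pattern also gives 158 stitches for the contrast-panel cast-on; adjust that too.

Stitches: 195 × 17/18 = 184.17 → 184.
Rows: 713 × 27/23 = 837.00 → 837.
contrast-panel cast-on: 158 × 17/18 = 149.22 → 149.

Cast on 184 stitches; work 837 rows; contrast-panel cast-on 149 stitches.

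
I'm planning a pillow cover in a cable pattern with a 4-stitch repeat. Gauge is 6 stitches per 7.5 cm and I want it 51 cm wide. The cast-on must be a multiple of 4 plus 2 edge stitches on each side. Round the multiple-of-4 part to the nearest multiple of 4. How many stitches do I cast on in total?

6 / 7.5 = 0.8 sts per cm.
51 × 0.8 = 40.80 sts.
Less 4 edge sts → 36.80 for the repeat.
Nearest multiple of 4: 36.
Add back 4 edge sts → 40.

CO 40 sts.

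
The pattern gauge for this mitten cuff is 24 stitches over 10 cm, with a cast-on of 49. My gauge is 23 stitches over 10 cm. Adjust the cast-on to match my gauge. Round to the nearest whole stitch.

Scale factor = 23 / 24 = 0.958.
49 × 23 / 24 = 46.96 sts.
→ 47 sts.

CO 47 sts.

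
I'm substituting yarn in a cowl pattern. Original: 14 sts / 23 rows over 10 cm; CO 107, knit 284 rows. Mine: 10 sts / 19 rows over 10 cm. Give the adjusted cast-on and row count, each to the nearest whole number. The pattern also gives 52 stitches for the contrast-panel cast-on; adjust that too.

Cast on 76 stitches; work 235 rows; contrast-panel cast-on 37 stitches.

Stitches: 107 × 10/14 = 76.43 → 76.
Rows: 284 × 19/23 = 234.61 → 235.
contrast-panel cast-on: 52 × 10/14 = 37.14 → 37.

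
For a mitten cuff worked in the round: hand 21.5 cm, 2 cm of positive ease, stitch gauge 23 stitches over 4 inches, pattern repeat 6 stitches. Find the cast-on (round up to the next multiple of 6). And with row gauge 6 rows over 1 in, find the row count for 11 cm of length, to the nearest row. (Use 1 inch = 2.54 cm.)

Cast on 54 stitches; work 26 rows.

Finished = 21.5 + 2 = 23.5 cm.
23.5 cm × 1/2.54 = 9.25 inches.
23/4 = 5.75 sts per in; 9.25 × 5.75 = 53.20 sts.
Next multiple of 6 → 54.
11 cm = 4.33 inches; × 6 = 25.98 → 26 rows.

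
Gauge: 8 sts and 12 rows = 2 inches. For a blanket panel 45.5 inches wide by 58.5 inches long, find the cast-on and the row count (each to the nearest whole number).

Stitch gauge = 8/2 = 4 sts/in; 45.5 × 4 = 182.00 → 182 sts.
Row gauge = 12/2 = 6 rows/in; 58.5 × 6 = 351.00 → 351 rows.

Cast on 182 stitches and work 351 rows.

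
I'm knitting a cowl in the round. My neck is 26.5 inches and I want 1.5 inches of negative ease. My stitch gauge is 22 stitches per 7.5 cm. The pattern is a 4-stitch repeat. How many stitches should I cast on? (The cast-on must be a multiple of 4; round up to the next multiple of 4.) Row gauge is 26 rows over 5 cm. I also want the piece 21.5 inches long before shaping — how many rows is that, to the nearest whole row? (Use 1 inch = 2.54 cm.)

Finished = 26.5 − 1.5 = 25 inches.
25 inches × 2.54 = 63.50 cm.
22/7.5 = 2.933 sts per cm; 63.50 × 2.933 = 186.27 sts.
Next multiple of 4 → 188.
21.5 inches = 54.61 cm; × 5.2 = 283.97 → 284 rows.

Cast on 188 stitches; work 284 rows.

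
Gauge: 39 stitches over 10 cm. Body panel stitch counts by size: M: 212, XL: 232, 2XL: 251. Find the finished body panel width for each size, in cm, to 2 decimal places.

39/10 = 3.9 sts per cm.
M: 212 / 3.9 = 54.359 → 54.36 cm.
XL: 232 / 3.9 = 59.487 → 59.49 cm.
2XL: 251 / 3.9 = 64.359 → 64.36 cm.

M 54.36 cm; XL 59.49 cm; 2XL 64.36 cm.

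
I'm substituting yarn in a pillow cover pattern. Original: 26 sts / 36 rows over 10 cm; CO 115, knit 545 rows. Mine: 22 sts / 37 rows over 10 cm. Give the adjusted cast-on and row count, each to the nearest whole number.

Cast on 97 stitches; work 560 rows.

Stitches: 115 × 22/26 = 97.31 → 97.
Rows: 545 × 37/36 = 560.14 → 560.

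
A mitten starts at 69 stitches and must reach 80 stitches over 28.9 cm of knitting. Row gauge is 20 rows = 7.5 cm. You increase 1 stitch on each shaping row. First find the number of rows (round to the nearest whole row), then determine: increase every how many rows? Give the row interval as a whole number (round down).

Rows = 28.9 × 2.667 = 77.1 → 77 rows.
Stitches to add: 11 → 11 shaping rows (at 1 st each).
77 / 11 = 7.00 → every 7 rows.

Increase every 7th row.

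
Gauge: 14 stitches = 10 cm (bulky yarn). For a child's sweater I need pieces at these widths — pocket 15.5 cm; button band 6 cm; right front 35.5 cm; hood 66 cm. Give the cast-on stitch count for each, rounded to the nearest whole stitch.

Rate = 14/10 = 1.4 sts per cm.
pocket: 15.5 × 1.4 = 21.70 → 22.
button band: 6 × 1.4 = 8.40 → 8.
right front: 35.5 × 1.4 = 49.70 → 50.
hood: 66 × 1.4 = 92.40 → 92.

pocket 22; button band 8; right front 50; hood 92.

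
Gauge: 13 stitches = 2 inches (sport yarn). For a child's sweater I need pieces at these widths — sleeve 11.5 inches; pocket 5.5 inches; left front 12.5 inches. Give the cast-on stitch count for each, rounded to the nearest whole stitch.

Rate = 13/2 = 6.5 sts per in.
sleeve: 11.5 × 6.5 = 74.75 → 75.
pocket: 5.5 × 6.5 = 35.75 → 36.
left front: 12.5 × 6.5 = 81.25 → 81.

sleeve 75; pocket 36; left front 81.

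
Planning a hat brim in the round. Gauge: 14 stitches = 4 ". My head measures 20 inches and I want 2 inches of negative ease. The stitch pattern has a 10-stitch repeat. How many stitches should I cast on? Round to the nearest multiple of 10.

Cast on 60 stitches.

Finished = 20 − 2 = 18 inches.
14 / 4 = 3.5 sts/in.
18 × 3.5 = 63.00 sts.
Nearest multiple of 10: 60.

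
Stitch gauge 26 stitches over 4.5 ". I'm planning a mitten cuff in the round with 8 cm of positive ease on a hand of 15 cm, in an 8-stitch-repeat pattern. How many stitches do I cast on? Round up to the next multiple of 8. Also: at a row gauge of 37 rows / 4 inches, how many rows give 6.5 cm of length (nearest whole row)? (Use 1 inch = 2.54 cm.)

Finished = 15 + 8 = 23 cm.
23 cm × 1/2.54 = 9.06 inches.
26/4.5 = 5.778 sts per in; 9.06 × 5.778 = 52.32 sts.
Next multiple of 8 → 56.
6.5 cm = 2.56 inches; × 9.25 = 23.67 → 24 rows.

Cast on 56 stitches; work 24 rows.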